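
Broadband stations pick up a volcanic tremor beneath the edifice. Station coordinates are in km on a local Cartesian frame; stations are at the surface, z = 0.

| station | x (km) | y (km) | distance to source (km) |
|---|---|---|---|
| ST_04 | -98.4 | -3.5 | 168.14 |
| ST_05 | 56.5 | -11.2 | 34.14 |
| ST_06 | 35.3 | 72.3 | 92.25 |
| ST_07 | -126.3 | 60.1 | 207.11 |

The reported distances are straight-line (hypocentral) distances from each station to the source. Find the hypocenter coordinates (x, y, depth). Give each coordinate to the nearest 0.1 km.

Each station gives a sphere (x−x_i)² + (y−y_i)² + z² = d_i² (stations at z=0).
Subtracting the ST_04 sphere from ST_05 and ST_06: z² cancels, leaving linear equations in x and y:
309.8 x − 15.4 y = 20728.40
267.4 x + 151.6 y = 16539.57
Solving: x ≈ 66.501, y ≈ -8.199 km (keep extra digits for the depth step; rounded: 66.5, -8.2).
Then from the ST_04 sphere: z² = 168.14² − (x + 98.4)² − (y + 3.5)² with x = 66.501, y = -8.199, so z ≈ 32.506 ≈ 32.5 km.

x ≈ 66.5 km, y ≈ -8.2 km, depth ≈ 32.5 km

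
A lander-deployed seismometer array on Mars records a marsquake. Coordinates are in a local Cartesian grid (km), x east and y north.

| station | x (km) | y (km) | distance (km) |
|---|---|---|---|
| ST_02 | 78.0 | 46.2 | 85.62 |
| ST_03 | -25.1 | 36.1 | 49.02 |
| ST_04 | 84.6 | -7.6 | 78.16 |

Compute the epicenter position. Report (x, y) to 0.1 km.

Circle about each station: (x − 78.0)² + (y − 46.2)² = 85.62²; (x + 25.1)² + (y − 36.1)² = 49.02²; (x − 84.6)² + (y + 7.6)² = 78.16².
Subtracting the ST_02 equation from the ST_03 and ST_04 equations removes the quadratic terms:
-206.2 x − 20.2 y = -1357.40
13.2 x − 107.6 y = 218.28
Solving the 2×2 system: x ≈ 6.7, y ≈ -1.2 km.
Check against ST_02 (with the unrounded x, y): √((x − 78.0)²+(y − 46.2)²) = 85.62 ≈ 85.62 km. ✓

x ≈ 6.7 km, y ≈ -1.2 km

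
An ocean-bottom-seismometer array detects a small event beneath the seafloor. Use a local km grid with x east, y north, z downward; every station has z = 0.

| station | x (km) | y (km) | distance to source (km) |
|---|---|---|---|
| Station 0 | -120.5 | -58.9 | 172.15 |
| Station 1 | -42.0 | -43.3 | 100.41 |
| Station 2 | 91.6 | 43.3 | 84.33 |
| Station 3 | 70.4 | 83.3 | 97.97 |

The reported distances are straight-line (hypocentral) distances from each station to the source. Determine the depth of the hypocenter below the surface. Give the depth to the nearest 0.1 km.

depth ≈ 46.6 km

Each station gives a sphere (x−x_i)² + (y−y_i)² + z² = d_i² (stations at z=0).
Subtracting the Station 0 sphere from Station 1 and Station 2: z² cancels, leaving linear equations in x and y:
157.0 x + 31.2 y = 5202.88
424.2 x + 204.4 y = 14800.06
Solving: x ≈ 31.911, y ≈ 6.181 km (keep extra digits for the depth step; rounded: 31.9, 6.2).
Then from the Station 0 sphere: z² = 172.15² − (x + 120.5)² − (y + 58.9)² with x = 31.911, y = 6.181, so z ≈ 46.594 ≈ 46.6 km.
Check against Station 3 (with the unrounded solution): distance 97.98 ≈ 97.97 km. ✓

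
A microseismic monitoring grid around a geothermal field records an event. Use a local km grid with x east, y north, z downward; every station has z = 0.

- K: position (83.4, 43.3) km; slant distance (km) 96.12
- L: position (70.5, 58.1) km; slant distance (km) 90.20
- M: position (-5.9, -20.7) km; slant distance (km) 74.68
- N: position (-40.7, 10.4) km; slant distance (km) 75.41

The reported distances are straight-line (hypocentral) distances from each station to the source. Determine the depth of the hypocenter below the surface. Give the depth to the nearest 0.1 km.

z ≈ 56.0 km

Each station gives a sphere (x−x_i)² + (y−y_i)² + z² = d_i² (stations at z=0).
Subtracting the K sphere from L and M: z² cancels, leaving linear equations in x and y:
-25.8 x + 29.6 y = 618.42
-178.6 x − 128.0 y = -4705.20
Solving: x ≈ 6.999, y ≈ 26.993 km (keep extra digits for the depth step; rounded: 7.0, 27.0).
Then from the K sphere: z² = 96.12² − (x − 83.4)² − (y − 43.3)² with x = 6.999, y = 26.993, so z ≈ 56.000 ≈ 56.0 km.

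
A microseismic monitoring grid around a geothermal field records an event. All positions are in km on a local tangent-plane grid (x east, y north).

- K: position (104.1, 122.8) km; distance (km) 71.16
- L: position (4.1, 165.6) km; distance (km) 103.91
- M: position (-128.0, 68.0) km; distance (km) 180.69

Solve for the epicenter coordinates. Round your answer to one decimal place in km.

Circle about each station: (x − 104.1)² + (y − 122.8)² = 71.16²; (x − 4.1)² + (y − 165.6)² = 103.91²; (x + 128.0)² + (y − 68.0)² = 180.69².
Subtracting pairs of circle equations eliminates x²+y² and gives linear equations (the radical axes):
-200.0 x + 85.6 y = -4210.02
-464.2 x − 109.6 y = -32493.78
Solving the 2×2 system: x ≈ 52.6, y ≈ 73.7 km.
Check against K (with the unrounded x, y): √((x − 104.1)²+(y − 122.8)²) = 71.15 ≈ 71.16 km. ✓

52.6 km east, 73.7 km north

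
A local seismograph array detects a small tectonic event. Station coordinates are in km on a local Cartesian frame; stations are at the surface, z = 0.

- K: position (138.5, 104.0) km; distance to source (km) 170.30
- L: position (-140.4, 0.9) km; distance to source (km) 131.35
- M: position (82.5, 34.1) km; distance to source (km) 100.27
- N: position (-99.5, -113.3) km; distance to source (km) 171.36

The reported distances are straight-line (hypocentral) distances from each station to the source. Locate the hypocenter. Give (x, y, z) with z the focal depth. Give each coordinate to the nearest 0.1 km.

Each station gives a sphere (x−x_i)² + (y−y_i)² + z² = d_i² (stations at z=0).
Subtracting the K sphere from L and M: z² cancels, leaving linear equations in x and y:
-557.8 x − 206.2 y = 1463.99
-112.0 x − 139.8 y = -3081.17
Solving: x ≈ -15.304, y ≈ 34.301 km (keep extra digits for the depth step; rounded: -15.3, 34.3).
Then from the K sphere: z² = 170.30² − (x − 138.5)² − (y − 104.0)² with x = -15.304, y = 34.301, so z ≈ 22.101 ≈ 22.1 km.
Check against N (with the unrounded solution): distance 171.36 ≈ 171.36 km. ✓

x ≈ -15.3 km, y ≈ 34.3 km, depth ≈ 22.1 km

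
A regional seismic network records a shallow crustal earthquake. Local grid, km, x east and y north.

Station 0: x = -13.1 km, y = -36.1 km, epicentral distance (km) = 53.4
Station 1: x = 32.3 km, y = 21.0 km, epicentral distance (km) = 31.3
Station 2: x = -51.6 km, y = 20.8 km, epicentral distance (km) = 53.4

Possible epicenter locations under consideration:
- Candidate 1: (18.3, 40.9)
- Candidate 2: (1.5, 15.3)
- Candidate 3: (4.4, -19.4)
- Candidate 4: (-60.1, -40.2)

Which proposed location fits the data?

For each candidate, compare |candidate − station| to the reported distance:
Candidate 1: residuals Station 0 29.8, Station 1 7.0, Station 2 19.3 → max 29.8 km
Candidate 2: residuals Station 0 0.0, Station 1 0.0, Station 2 0.0 → max 0.0 km
Candidate 3: residuals Station 0 29.2, Station 1 17.8, Station 2 15.5 → max 29.2 km
Candidate 4: residuals Station 0 6.2, Station 1 79.5, Station 2 8.2 → max 79.5 km
Only Candidate 2 has all residuals ≈ 0.

Candidate 2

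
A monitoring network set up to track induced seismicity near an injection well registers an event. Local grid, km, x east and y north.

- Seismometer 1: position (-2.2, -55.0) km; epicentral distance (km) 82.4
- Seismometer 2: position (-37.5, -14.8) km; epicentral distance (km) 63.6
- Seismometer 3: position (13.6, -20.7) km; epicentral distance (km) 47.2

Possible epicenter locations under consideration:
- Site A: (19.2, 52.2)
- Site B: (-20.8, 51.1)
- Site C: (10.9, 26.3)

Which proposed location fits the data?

For each candidate, compare |candidate − station| to the reported distance:
Site A: residuals Seismometer 1 26.9, Seismometer 2 24.2, Seismometer 3 25.9 → max 26.9 km
Site B: residuals Seismometer 1 25.3, Seismometer 2 4.4, Seismometer 3 32.4 → max 32.4 km
Site C: residuals Seismometer 1 0.1, Seismometer 2 0.1, Seismometer 3 0.1 → max 0.1 km
Only Site C has all residuals ≈ 0.

Site C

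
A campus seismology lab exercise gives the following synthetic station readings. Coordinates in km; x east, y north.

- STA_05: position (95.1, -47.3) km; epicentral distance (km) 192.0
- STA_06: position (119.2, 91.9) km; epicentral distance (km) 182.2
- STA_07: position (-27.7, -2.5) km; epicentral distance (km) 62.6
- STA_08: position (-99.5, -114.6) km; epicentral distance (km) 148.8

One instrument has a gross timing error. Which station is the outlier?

STA_06

Solve using three stations at a time. Using STA_05, STA_07, STA_08 (subtract circle equations pairwise → linear system) gives (x, y) ≈ (-79.4, 32.8).
Distances from that point to each station vs reported:
  STA_05: calculated 192.0 vs reported 192.0 → residual 0.0 km
  STA_06: calculated 207.2 vs reported 182.2 → residual 25.0 km
  STA_07: calculated 62.6 vs reported 62.6 → residual 0.0 km
  STA_08: calculated 148.8 vs reported 148.8 → residual 0.0 km
STA_05, STA_07, STA_08 are mutually consistent (residuals ≈ 0); STA_06 is off by 25.0 km.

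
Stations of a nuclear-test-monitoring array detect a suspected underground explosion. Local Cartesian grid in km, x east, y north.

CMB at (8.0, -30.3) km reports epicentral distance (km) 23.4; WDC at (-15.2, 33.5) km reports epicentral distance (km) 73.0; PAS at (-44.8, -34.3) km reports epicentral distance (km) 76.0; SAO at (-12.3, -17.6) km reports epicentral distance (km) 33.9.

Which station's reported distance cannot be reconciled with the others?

Solve using three stations at a time. Using CMB, WDC, PAS (subtract circle equations pairwise → linear system) gives (x, y) ≈ (30.4, -23.5).
Distances from that point to each station vs reported:
  CMB: calculated 23.5 vs reported 23.4 → residual 0.1 km
  WDC: calculated 73.0 vs reported 73.0 → residual 0.0 km
  PAS: calculated 76.0 vs reported 76.0 → residual 0.0 km
  SAO: calculated 43.1 vs reported 33.9 → residual 9.2 km
CMB, WDC, PAS are mutually consistent (residuals ≈ 0); SAO is off by 9.2 km.

SAO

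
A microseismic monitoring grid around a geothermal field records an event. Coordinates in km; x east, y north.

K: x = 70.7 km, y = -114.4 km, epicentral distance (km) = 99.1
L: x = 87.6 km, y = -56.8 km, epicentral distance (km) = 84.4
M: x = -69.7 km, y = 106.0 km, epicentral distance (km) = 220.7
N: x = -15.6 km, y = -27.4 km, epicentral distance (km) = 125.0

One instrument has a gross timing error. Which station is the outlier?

L

Solve using three stations at a time. Using K, M, N (subtract circle equations pairwise → linear system) gives (x, y) ≈ (109.4, -23.0).
Distances from that point to each station vs reported:
  K: calculated 99.3 vs reported 99.1 → residual 0.2 km
  L: calculated 40.2 vs reported 84.4 → residual 44.2 km
  M: calculated 220.8 vs reported 220.7 → residual 0.1 km
  N: calculated 125.1 vs reported 125.0 → residual 0.1 km
K, M, N are mutually consistent (residuals ≈ 0); L is off by 44.2 km.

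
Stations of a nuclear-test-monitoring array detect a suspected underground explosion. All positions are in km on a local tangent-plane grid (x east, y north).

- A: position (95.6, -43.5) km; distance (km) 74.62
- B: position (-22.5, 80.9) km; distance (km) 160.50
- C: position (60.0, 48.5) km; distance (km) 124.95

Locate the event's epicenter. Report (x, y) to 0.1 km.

Circle about each station: (x − 95.6)² + (y + 43.5)² = 74.62²; (x + 22.5)² + (y − 80.9)² = 160.50²; (x − 60.0)² + (y − 48.5)² = 124.95².
Subtracting the A equation from the B and C equations removes the quadratic terms:
-236.2 x + 248.8 y = -24172.66
-71.2 x + 184.0 y = -15123.72
Solving the 2×2 system: x ≈ 26.6, y ≈ -71.9 km.

26.6 km east, -71.9 km north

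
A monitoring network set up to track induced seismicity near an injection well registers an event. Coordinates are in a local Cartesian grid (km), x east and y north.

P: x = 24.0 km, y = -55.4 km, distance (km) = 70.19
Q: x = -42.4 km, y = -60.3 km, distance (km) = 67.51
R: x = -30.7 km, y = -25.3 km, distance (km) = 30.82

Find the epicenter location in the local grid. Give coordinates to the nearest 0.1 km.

x ≈ -16.4 km, y ≈ 2.0 km

Circle about each station: (x − 24.0)² + (y + 55.4)² = 70.19²; (x + 42.4)² + (y + 60.3)² = 67.51²; (x + 30.7)² + (y + 25.3)² = 30.82².
Subtracting the P equation from the Q and R equations removes the quadratic terms:
-132.8 x − 9.8 y = 2157.73
-109.4 x + 60.2 y = 1914.18
Solving the 2×2 system: x ≈ -16.4, y ≈ 2.0 km.
Check against P (with the unrounded x, y): √((x − 24.0)²+(y + 55.4)²) = 70.19 ≈ 70.19 km. ✓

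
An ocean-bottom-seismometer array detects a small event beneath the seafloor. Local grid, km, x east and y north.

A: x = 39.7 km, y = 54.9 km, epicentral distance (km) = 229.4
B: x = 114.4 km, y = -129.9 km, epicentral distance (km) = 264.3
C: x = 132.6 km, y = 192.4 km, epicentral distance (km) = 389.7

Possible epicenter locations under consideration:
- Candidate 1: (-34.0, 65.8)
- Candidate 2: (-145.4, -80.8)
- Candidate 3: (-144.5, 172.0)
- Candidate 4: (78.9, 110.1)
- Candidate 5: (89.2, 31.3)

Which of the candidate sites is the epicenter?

Candidate 2

For each candidate, compare |candidate − station| to the reported distance:
Candidate 1: residuals A 154.9, B 18.7, C 180.5 → max 180.5 km
Candidate 2: residuals A 0.1, B 0.1, C 0.1 → max 0.1 km
Candidate 3: residuals A 11.1, B 133.4, C 111.9 → max 133.4 km
Candidate 4: residuals A 161.7, B 21.7, C 291.4 → max 291.4 km
Candidate 5: residuals A 174.6, B 101.1, C 222.9 → max 222.9 km
Only Candidate 2 has all residuals ≈ 0.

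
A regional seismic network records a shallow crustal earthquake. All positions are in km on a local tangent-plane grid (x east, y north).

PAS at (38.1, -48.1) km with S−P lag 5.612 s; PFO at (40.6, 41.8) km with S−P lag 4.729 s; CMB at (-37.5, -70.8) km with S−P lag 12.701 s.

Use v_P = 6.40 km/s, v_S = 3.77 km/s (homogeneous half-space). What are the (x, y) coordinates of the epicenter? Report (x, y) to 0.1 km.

Distance from S−P lag: d = Δt · v_P v_S / (v_P − v_S) = Δt · (6.40·3.77)/(6.40−3.77) ≈ 9.1741·Δt.
So d_PAS = 51.49, d_PFO = 43.38, d_CMB = 116.52 km.
Circle about each station: (x − 38.1)² + (y + 48.1)² = 51.49²; (x − 40.6)² + (y − 41.8)² = 43.38²; (x + 37.5)² + (y + 70.8)² = 116.52².
Subtracting pairs of circle equations eliminates x²+y² and gives linear equations (the radical axes):
5.0 x + 179.8 y = 399.78
-151.2 x − 45.4 y = -8272.02
Solving the 2×2 system: x ≈ 54.5, y ≈ 0.7 km.
Check against PAS (with the unrounded x, y): √((x − 38.1)²+(y + 48.1)²) = 51.49 ≈ 51.49 km. ✓

(54.5, 0.7)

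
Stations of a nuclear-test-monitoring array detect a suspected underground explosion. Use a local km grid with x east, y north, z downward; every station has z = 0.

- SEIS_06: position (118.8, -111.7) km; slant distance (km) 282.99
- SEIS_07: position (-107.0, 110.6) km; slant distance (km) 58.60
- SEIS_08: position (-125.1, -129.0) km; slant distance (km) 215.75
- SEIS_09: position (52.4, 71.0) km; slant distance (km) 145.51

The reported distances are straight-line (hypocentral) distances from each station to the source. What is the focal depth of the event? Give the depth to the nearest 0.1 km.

Each station gives a sphere (x−x_i)² + (y−y_i)² + z² = d_i² (stations at z=0).
Subtracting the SEIS_06 sphere from SEIS_07 and SEIS_08: z² cancels, leaving linear equations in x and y:
-451.6 x + 444.6 y = 73740.41
-487.8 x − 34.6 y = 39235.96
Solving: x ≈ -86.003, y ≈ 78.501 km (keep extra digits for the depth step; rounded: -86.0, 78.5).
Then from the SEIS_06 sphere: z² = 282.99² − (x − 118.8)² − (y + 111.7)² with x = -86.003, y = 78.501, so z ≈ 44.302 ≈ 44.3 km.
Check against SEIS_09 (with the unrounded solution): distance 145.51 ≈ 145.51 km. ✓

z ≈ 44.3 km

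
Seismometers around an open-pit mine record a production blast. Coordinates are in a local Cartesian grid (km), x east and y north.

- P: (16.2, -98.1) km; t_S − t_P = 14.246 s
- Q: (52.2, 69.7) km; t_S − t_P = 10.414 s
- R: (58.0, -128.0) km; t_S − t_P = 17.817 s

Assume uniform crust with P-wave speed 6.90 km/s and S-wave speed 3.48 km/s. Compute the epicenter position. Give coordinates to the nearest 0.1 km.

Distance from S−P lag: d = Δt · v_P v_S / (v_P − v_S) = Δt · (6.90·3.48)/(6.90−3.48) ≈ 7.0211·Δt.
So d_P = 100.02, d_Q = 73.12, d_R = 125.09 km.
Circle about each station: (x − 16.2)² + (y + 98.1)² = 100.02²; (x − 52.2)² + (y − 69.7)² = 73.12²; (x − 58.0)² + (y + 128.0)² = 125.09².
Subtracting the P equation from the Q and R equations removes the quadratic terms:
72.0 x + 335.6 y = 2354.35
83.6 x − 59.8 y = 4218.44
Solving the 2×2 system: x ≈ 48.1, y ≈ -3.3 km.
Check against P (with the unrounded x, y): √((x − 16.2)²+(y + 98.1)²) = 100.02 ≈ 100.02 km. ✓

48.1 km east, -3.3 km north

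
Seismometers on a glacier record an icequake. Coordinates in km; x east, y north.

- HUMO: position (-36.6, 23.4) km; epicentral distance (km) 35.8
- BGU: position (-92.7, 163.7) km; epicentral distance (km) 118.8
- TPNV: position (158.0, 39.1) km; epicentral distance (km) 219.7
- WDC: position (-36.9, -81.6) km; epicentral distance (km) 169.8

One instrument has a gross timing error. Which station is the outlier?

WDC

Solve using three stations at a time. Using HUMO, BGU, TPNV (subtract circle equations pairwise → linear system) gives (x, y) ≈ (-61.5, 49.1).
Distances from that point to each station vs reported:
  HUMO: calculated 35.8 vs reported 35.8 → residual 0.0 km
  BGU: calculated 118.8 vs reported 118.8 → residual 0.0 km
  TPNV: calculated 219.7 vs reported 219.7 → residual 0.0 km
  WDC: calculated 133.0 vs reported 169.8 → residual 36.8 km
HUMO, BGU, TPNV are mutually consistent (residuals ≈ 0); WDC is off by 36.8 km.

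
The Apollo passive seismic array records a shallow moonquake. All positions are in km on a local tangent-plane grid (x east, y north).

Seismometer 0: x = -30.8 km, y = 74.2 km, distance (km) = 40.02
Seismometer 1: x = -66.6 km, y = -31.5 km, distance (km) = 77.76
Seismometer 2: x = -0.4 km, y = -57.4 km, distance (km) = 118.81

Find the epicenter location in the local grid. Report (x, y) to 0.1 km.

Circle about each station: (x + 30.8)² + (y − 74.2)² = 40.02²; (x + 66.6)² + (y + 31.5)² = 77.76²; (x + 0.4)² + (y + 57.4)² = 118.81².
Subtracting pairs of circle equations eliminates x²+y² and gives linear equations (the radical axes):
-71.6 x − 211.4 y = -5471.49
60.8 x − 263.2 y = -15673.58
Solving the 2×2 system: x ≈ -59.1, y ≈ 45.9 km.
Check against Seismometer 0 (with the unrounded x, y): √((x + 30.8)²+(y − 74.2)²) = 40.02 ≈ 40.02 km. ✓

(-59.1, 45.9)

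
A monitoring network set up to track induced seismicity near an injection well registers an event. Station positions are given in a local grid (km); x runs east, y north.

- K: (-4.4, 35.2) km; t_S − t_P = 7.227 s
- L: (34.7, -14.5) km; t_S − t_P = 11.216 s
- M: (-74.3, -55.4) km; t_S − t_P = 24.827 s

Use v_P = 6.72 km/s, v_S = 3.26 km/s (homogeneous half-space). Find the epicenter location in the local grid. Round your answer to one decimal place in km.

(36.1, 56.5)

Distance from S−P lag: d = Δt · v_P v_S / (v_P − v_S) = Δt · (6.72·3.26)/(6.72−3.26) ≈ 6.3316·Δt.
So d_K = 45.76, d_L = 71.01, d_M = 157.19 km.
Circle about each station: (x + 4.4)² + (y − 35.2)² = 45.76²; (x − 34.7)² + (y + 14.5)² = 71.01²; (x + 74.3)² + (y + 55.4)² = 157.19².
Subtracting pairs of circle equations eliminates x²+y² and gives linear equations (the radical axes):
78.2 x − 99.4 y = -2792.50
-139.8 x − 181.2 y = -15283.47
Solving the 2×2 system: x ≈ 36.1, y ≈ 56.5 km.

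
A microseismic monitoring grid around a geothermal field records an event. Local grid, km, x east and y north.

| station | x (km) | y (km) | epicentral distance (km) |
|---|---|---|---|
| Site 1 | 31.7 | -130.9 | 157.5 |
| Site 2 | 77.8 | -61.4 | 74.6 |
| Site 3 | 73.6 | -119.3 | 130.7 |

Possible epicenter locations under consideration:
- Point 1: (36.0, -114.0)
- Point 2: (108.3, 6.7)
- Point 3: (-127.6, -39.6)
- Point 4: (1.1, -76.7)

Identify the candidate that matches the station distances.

Point 2

For each candidate, compare |candidate − station| to the reported distance:
Point 1: residuals Site 1 140.1, Site 2 7.4, Site 3 92.7 → max 140.1 km
Point 2: residuals Site 1 0.0, Site 2 0.0, Site 3 0.0 → max 0.0 km
Point 3: residuals Site 1 26.1, Site 2 132.0, Site 3 85.7 → max 132.0 km
Point 4: residuals Site 1 95.3, Site 2 3.6, Site 3 46.6 → max 95.3 km
Only Point 2 has all residuals ≈ 0.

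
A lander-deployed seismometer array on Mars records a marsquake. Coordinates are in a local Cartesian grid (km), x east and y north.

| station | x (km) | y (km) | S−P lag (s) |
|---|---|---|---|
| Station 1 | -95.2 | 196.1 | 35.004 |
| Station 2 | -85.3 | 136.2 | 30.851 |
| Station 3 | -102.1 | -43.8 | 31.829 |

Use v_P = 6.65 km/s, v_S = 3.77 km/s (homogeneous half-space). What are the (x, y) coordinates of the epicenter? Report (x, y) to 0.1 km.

Distance from S−P lag: d = Δt · v_P v_S / (v_P − v_S) = Δt · (6.65·3.77)/(6.65−3.77) ≈ 8.7050·Δt.
So d_Station 1 = 304.71, d_Station 2 = 268.56, d_Station 3 = 277.07 km.
Circle about each station: (x + 95.2)² + (y − 196.1)² = 304.71²; (x + 85.3)² + (y − 136.2)² = 268.56²; (x + 102.1)² + (y + 43.8)² = 277.07².
Subtracting the Station 1 equation from the Station 2 and Station 3 equations removes the quadratic terms:
19.8 x − 119.8 y = -968.01
-13.8 x − 479.8 y = -19095.00
Solving the 2×2 system: x ≈ 163.5, y ≈ 35.1 km.
Check against Station 1 (with the unrounded x, y): √((x + 95.2)²+(y − 196.1)²) = 304.68 ≈ 304.71 km. ✓

(163.5, 35.1)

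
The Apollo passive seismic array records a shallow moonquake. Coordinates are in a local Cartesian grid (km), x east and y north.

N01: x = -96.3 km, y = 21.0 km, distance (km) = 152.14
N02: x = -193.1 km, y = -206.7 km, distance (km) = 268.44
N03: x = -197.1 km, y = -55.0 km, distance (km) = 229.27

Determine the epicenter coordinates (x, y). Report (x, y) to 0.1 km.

Circle about each station: (x + 96.3)² + (y − 21.0)² = 152.14²; (x + 193.1)² + (y + 206.7)² = 268.44²; (x + 197.1)² + (y + 55.0)² = 229.27².
Subtracting pairs of circle equations eliminates x²+y² and gives linear equations (the radical axes):
-193.6 x − 455.4 y = 21384.36
-201.6 x − 152.0 y = 2740.57
Solving the 2×2 system: x ≈ 32.1, y ≈ -60.6 km.

x ≈ 32.1 km, y ≈ -60.6 km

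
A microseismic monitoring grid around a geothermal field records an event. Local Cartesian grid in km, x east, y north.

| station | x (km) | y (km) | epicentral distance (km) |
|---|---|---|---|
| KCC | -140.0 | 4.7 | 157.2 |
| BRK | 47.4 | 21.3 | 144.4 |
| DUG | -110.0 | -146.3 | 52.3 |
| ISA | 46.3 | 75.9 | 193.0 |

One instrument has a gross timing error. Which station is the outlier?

DUG

Solve using three stations at a time. Using KCC, BRK, ISA (subtract circle equations pairwise → linear system) gives (x, y) ≈ (-25.7, -103.0).
Distances from that point to each station vs reported:
  KCC: calculated 157.0 vs reported 157.2 → residual 0.2 km
  BRK: calculated 144.2 vs reported 144.4 → residual 0.2 km
  DUG: calculated 94.7 vs reported 52.3 → residual 42.4 km
  ISA: calculated 192.9 vs reported 193.0 → residual 0.1 km
KCC, BRK, ISA are mutually consistent (residuals ≈ 0); DUG is off by 42.4 km.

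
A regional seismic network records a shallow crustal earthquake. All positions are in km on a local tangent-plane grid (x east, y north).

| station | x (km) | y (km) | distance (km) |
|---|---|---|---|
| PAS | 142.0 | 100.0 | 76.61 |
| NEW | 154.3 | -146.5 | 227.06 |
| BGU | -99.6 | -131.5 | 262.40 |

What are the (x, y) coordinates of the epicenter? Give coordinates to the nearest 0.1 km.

(73.5, 65.7)

Circle about each station: (x − 142.0)² + (y − 100.0)² = 76.61²; (x − 154.3)² + (y + 146.5)² = 227.06²; (x + 99.6)² + (y + 131.5)² = 262.40².
Subtracting the PAS equation from the NEW and BGU equations removes the quadratic terms:
24.6 x − 493.0 y = -30580.41
-483.2 x − 463.0 y = -65936.26
Solving the 2×2 system: x ≈ 73.5, y ≈ 65.7 km.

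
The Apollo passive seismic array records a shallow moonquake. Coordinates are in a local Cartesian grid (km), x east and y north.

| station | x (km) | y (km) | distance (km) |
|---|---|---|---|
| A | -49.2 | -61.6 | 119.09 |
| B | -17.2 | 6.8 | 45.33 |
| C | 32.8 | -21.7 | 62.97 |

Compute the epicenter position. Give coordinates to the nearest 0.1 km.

Circle about each station: (x + 49.2)² + (y + 61.6)² = 119.09²; (x + 17.2)² + (y − 6.8)² = 45.33²; (x − 32.8)² + (y + 21.7)² = 62.97².
Subtracting the A equation from the B and C equations removes the quadratic terms:
64.0 x + 136.8 y = 6254.50
164.0 x + 79.8 y = 5548.74
Solving the 2×2 system: x ≈ 15.0, y ≈ 38.7 km.
Check against A (with the unrounded x, y): √((x + 49.2)²+(y + 61.6)²) = 119.09 ≈ 119.09 km. ✓

(15.0, 38.7)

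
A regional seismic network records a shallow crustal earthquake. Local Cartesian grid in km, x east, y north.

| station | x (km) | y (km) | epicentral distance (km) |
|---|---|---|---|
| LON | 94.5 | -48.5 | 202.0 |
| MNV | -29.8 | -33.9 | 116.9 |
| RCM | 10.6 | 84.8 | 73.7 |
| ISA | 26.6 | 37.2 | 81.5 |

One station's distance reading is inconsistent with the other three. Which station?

ISA

Solve using three stations at a time. Using LON, MNV, RCM (subtract circle equations pairwise → linear system) gives (x, y) ≈ (-62.8, 78.2).
Distances from that point to each station vs reported:
  LON: calculated 202.0 vs reported 202.0 → residual 0.0 km
  MNV: calculated 116.9 vs reported 116.9 → residual 0.0 km
  RCM: calculated 73.7 vs reported 73.7 → residual 0.0 km
  ISA: calculated 98.4 vs reported 81.5 → residual 16.9 km
LON, MNV, RCM are mutually consistent (residuals ≈ 0); ISA is off by 16.9 km.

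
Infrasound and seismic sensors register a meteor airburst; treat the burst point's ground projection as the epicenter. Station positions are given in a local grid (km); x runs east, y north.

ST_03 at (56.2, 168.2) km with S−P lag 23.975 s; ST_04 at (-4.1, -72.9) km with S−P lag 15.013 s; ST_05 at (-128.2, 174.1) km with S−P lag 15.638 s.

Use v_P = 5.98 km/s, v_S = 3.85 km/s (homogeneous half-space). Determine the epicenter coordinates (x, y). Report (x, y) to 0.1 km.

Distance from S−P lag: d = Δt · v_P v_S / (v_P − v_S) = Δt · (5.98·3.85)/(5.98−3.85) ≈ 10.8089·Δt.
So d_ST_03 = 259.14, d_ST_04 = 162.27, d_ST_05 = 169.03 km.
Circle about each station: (x − 56.2)² + (y − 168.2)² = 259.14²; (x + 4.1)² + (y + 72.9)² = 162.27²; (x + 128.2)² + (y − 174.1)² = 169.03².
Subtracting the ST_03 equation from the ST_04 and ST_05 equations removes the quadratic terms:
-120.6 x − 482.2 y = 14703.53
-368.8 x + 11.8 y = 53878.77
Solving the 2×2 system: x ≈ -145.9, y ≈ 6.0 km.
Check against ST_03 (with the unrounded x, y): √((x − 56.2)²+(y − 168.2)²) = 259.14 ≈ 259.14 km. ✓

-145.9 km east, 6.0 km north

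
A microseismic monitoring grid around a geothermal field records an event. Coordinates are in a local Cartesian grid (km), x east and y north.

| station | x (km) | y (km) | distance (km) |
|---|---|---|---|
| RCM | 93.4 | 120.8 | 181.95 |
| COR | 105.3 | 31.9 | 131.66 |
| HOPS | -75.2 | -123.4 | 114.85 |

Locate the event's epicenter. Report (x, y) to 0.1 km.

(-12.3, -27.3)

Circle about each station: (x − 93.4)² + (y − 120.8)² = 181.95²; (x − 105.3)² + (y − 31.9)² = 131.66²; (x + 75.2)² + (y + 123.4)² = 114.85².
Subtracting pairs of circle equations eliminates x²+y² and gives linear equations (the radical axes):
23.8 x − 177.8 y = 4560.95
-337.2 x − 488.4 y = 17481.68
Solving the 2×2 system: x ≈ -12.3, y ≈ -27.3 km.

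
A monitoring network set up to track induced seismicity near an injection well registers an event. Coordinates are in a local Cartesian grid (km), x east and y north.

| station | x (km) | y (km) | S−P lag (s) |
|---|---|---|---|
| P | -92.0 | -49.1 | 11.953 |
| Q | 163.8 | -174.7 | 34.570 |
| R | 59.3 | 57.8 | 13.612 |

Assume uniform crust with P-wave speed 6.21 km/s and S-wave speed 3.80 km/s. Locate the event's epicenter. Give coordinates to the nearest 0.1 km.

x ≈ -73.7 km, y ≈ 66.5 km

Distance from S−P lag: d = Δt · v_P v_S / (v_P − v_S) = Δt · (6.21·3.80)/(6.21−3.80) ≈ 9.7917·Δt.
So d_P = 117.04, d_Q = 338.50, d_R = 133.28 km.
Circle about each station: (x + 92.0)² + (y + 49.1)² = 117.04²; (x − 163.8)² + (y + 174.7)² = 338.50²; (x − 59.3)² + (y − 57.8)² = 133.28².
Subtracting pairs of circle equations eliminates x²+y² and gives linear equations (the radical axes):
511.6 x − 251.2 y = -54408.17
302.6 x + 213.8 y = -8082.68
Solving the 2×2 system: x ≈ -73.7, y ≈ 66.5 km.
Check against P (with the unrounded x, y): √((x + 92.0)²+(y + 49.1)²) = 117.04 ≈ 117.04 km. ✓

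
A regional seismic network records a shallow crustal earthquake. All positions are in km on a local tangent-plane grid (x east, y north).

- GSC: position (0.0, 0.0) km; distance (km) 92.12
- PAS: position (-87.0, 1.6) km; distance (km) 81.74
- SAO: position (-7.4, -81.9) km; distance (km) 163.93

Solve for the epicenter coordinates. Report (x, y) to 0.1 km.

-52.5 km east, 75.7 km north

Circle about each station: x² + y² = 92.12²; (x + 87.0)² + (y − 1.6)² = 81.74²; (x + 7.4)² + (y + 81.9)² = 163.93².
Subtracting pairs of circle equations eliminates x²+y² and gives linear equations (the radical axes):
-174.0 x + 3.2 y = 9376.23
-14.8 x − 163.8 y = -11624.58
Solving the 2×2 system: x ≈ -52.5, y ≈ 75.7 km.
Check against GSC (with the unrounded x, y): √(x²+y²) = 92.13 ≈ 92.12 km. ✓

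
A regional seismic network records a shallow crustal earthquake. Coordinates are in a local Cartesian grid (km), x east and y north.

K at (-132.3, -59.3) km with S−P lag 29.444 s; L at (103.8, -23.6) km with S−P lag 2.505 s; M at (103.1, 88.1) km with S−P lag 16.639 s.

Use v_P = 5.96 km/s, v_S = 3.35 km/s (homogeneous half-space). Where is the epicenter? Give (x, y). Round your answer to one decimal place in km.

x ≈ 92.0 km, y ≈ -38.7 km

Distance from S−P lag: d = Δt · v_P v_S / (v_P − v_S) = Δt · (5.96·3.35)/(5.96−3.35) ≈ 7.6498·Δt.
So d_K = 225.24, d_L = 19.16, d_M = 127.29 km.
Circle about each station: (x + 132.3)² + (y + 59.3)² = 225.24²; (x − 103.8)² + (y + 23.6)² = 19.16²; (x − 103.1)² + (y − 88.1)² = 127.29².
Subtracting pairs of circle equations eliminates x²+y² and gives linear equations (the radical axes):
472.2 x + 71.4 y = 40677.57
470.8 x + 294.8 y = 31901.75
Solving the 2×2 system: x ≈ 92.0, y ≈ -38.7 km.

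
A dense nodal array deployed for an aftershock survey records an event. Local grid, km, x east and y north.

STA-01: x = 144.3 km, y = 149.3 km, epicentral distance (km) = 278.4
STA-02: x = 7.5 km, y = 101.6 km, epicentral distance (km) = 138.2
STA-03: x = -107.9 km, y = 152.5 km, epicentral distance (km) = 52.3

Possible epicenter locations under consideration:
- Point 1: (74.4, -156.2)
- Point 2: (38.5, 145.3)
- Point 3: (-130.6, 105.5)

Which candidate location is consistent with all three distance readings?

Point 3

For each candidate, compare |candidate − station| to the reported distance:
Point 1: residuals STA-01 35.0, STA-02 128.1, STA-03 306.2 → max 306.2 km
Point 2: residuals STA-01 172.5, STA-02 84.6, STA-03 94.3 → max 172.5 km
Point 3: residuals STA-01 0.0, STA-02 0.0, STA-03 0.1 → max 0.1 km
Only Point 3 has all residuals ≈ 0.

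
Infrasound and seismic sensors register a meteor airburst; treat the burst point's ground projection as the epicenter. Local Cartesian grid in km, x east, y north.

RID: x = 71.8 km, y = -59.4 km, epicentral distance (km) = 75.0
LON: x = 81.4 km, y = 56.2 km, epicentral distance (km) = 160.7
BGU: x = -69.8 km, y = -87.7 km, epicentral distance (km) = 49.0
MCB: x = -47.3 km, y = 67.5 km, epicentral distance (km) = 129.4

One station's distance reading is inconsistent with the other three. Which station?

Solve using three stations at a time. Using LON, BGU, MCB (subtract circle equations pairwise → linear system) gives (x, y) ≈ (-29.0, -60.6).
Distances from that point to each station vs reported:
  RID: calculated 100.8 vs reported 75.0 → residual 25.8 km
  LON: calculated 160.7 vs reported 160.7 → residual 0.0 km
  BGU: calculated 49.0 vs reported 49.0 → residual 0.0 km
  MCB: calculated 129.4 vs reported 129.4 → residual 0.0 km
LON, BGU, MCB are mutually consistent (residuals ≈ 0); RID is off by 25.8 km.

RID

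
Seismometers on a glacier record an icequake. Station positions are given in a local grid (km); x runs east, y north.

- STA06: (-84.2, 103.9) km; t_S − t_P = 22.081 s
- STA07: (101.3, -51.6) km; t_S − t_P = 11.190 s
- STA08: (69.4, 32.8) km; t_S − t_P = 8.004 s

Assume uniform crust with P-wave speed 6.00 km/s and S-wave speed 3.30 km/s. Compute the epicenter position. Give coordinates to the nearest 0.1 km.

(30.1, -10.8)

Distance from S−P lag: d = Δt · v_P v_S / (v_P − v_S) = Δt · (6.00·3.30)/(6.00−3.30) ≈ 7.3333·Δt.
So d_STA06 = 161.93, d_STA07 = 82.06, d_STA08 = 58.70 km.
Circle about each station: (x + 84.2)² + (y − 103.9)² = 161.93²; (x − 101.3)² + (y + 51.6)² = 82.06²; (x − 69.4)² + (y − 32.8)² = 58.70².
Subtracting pairs of circle equations eliminates x²+y² and gives linear equations (the radical axes):
371.0 x − 311.0 y = 14526.88
307.2 x − 142.2 y = 10782.98
Solving the 2×2 system: x ≈ 30.1, y ≈ -10.8 km.
Check against STA06 (with the unrounded x, y): √((x + 84.2)²+(y − 103.9)²) = 161.93 ≈ 161.93 km. ✓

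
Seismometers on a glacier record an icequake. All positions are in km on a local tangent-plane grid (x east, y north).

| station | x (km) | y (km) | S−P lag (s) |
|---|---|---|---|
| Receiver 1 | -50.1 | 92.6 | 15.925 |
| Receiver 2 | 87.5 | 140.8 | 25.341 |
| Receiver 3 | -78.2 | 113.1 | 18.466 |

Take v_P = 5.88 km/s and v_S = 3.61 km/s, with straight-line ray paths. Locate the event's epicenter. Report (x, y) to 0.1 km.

Distance from S−P lag: d = Δt · v_P v_S / (v_P − v_S) = Δt · (5.88·3.61)/(5.88−3.61) ≈ 9.3510·Δt.
So d_Receiver 1 = 148.91, d_Receiver 2 = 236.96, d_Receiver 3 = 172.68 km.
Circle about each station: (x + 50.1)² + (y − 92.6)² = 148.91²; (x − 87.5)² + (y − 140.8)² = 236.96²; (x + 78.2)² + (y − 113.1)² = 172.68².
Subtracting pairs of circle equations eliminates x²+y² and gives linear equations (the radical axes):
275.2 x + 96.4 y = -17579.73
-56.2 x + 41.0 y = 177.89
Solving the 2×2 system: x ≈ -44.2, y ≈ -56.2 km.
Check against Receiver 1 (with the unrounded x, y): √((x + 50.1)²+(y − 92.6)²) = 148.94 ≈ 148.91 km. ✓

(-44.2, -56.2)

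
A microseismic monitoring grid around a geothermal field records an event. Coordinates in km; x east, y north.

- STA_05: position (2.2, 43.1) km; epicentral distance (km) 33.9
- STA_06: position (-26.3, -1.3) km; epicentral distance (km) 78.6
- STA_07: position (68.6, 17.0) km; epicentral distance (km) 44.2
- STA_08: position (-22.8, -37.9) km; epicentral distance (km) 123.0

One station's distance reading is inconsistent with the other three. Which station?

Solve using three stations at a time. Using STA_05, STA_06, STA_07 (subtract circle equations pairwise → linear system) gives (x, y) ≈ (35.9, 46.7).
Distances from that point to each station vs reported:
  STA_05: calculated 33.9 vs reported 33.9 → residual 0.0 km
  STA_06: calculated 78.6 vs reported 78.6 → residual 0.0 km
  STA_07: calculated 44.2 vs reported 44.2 → residual 0.0 km
  STA_08: calculated 103.0 vs reported 123.0 → residual 20.0 km
STA_05, STA_06, STA_07 are mutually consistent (residuals ≈ 0); STA_08 is off by 20.0 km.

STA_08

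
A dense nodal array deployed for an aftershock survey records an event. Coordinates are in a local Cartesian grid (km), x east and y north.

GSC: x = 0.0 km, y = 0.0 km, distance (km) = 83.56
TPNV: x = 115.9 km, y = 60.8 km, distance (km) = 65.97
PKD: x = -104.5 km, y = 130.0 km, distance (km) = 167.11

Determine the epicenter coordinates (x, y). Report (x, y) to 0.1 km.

(50.2, 66.8)

Circle about each station: x² + y² = 83.56²; (x − 115.9)² + (y − 60.8)² = 65.97²; (x + 104.5)² + (y − 130.0)² = 167.11².
Subtracting the GSC equation from the TPNV and PKD equations removes the quadratic terms:
231.8 x + 121.6 y = 19759.68
-209.0 x + 260.0 y = 6876.77
Solving the 2×2 system: x ≈ 50.2, y ≈ 66.8 km.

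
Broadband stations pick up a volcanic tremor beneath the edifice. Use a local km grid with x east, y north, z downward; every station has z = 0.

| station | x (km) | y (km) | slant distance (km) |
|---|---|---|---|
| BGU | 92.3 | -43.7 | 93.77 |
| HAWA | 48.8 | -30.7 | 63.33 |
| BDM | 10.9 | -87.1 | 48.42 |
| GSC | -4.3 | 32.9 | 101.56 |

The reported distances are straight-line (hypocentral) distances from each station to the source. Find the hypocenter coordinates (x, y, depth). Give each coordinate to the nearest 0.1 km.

Each station gives a sphere (x−x_i)² + (y−y_i)² + z² = d_i² (stations at z=0).
Subtracting the BGU sphere from HAWA and BDM: z² cancels, leaving linear equations in x and y:
-87.0 x + 26.0 y = -2322.93
-162.8 x − 86.8 y = 3724.56
Solving: x ≈ 8.892, y ≈ -59.588 km (keep extra digits for the depth step; rounded: 8.9, -59.6).
Then from the BGU sphere: z² = 93.77² − (x − 92.3)² − (y + 43.7)² with x = 8.892, y = -59.588, so z ≈ 39.793 ≈ 39.8 km.
Check against GSC (with the unrounded solution): distance 101.55 ≈ 101.56 km. ✓

(8.9, -59.6, 39.8)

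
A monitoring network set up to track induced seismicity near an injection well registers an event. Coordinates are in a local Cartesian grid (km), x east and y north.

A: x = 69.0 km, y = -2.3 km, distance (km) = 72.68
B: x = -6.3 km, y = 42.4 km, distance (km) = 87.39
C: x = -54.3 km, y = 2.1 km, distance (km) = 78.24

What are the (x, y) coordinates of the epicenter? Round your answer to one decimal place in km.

(9.2, -43.6)

Circle about each station: (x − 69.0)² + (y + 2.3)² = 72.68²; (x + 6.3)² + (y − 42.4)² = 87.39²; (x + 54.3)² + (y − 2.1)² = 78.24².
Subtracting pairs of circle equations eliminates x²+y² and gives linear equations (the radical axes):
-150.6 x + 89.4 y = -5283.47
-246.6 x + 8.8 y = -2652.51
Solving the 2×2 system: x ≈ 9.2, y ≈ -43.6 km.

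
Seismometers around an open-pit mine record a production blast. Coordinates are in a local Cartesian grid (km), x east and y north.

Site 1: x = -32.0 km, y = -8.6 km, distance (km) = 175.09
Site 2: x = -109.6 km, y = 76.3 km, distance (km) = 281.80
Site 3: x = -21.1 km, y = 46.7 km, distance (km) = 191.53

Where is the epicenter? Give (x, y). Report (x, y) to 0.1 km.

(133.1, -66.9)

Circle about each station: (x + 32.0)² + (y + 8.6)² = 175.09²; (x + 109.6)² + (y − 76.3)² = 281.80²; (x + 21.1)² + (y − 46.7)² = 191.53².
Subtracting the Site 1 equation from the Site 2 and Site 3 equations removes the quadratic terms:
-155.2 x + 169.8 y = -32018.84
21.8 x + 110.6 y = -4499.09
Solving the 2×2 system: x ≈ 133.1, y ≈ -66.9 km.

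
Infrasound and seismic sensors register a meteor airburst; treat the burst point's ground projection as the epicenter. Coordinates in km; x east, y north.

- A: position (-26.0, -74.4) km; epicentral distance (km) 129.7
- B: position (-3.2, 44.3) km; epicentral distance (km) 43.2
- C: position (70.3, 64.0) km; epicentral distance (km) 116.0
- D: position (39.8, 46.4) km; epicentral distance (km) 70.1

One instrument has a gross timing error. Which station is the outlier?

Solve using three stations at a time. Using A, B, C (subtract circle equations pairwise → linear system) gives (x, y) ≈ (-45.2, 53.8).
Distances from that point to each station vs reported:
  A: calculated 129.7 vs reported 129.7 → residual 0.0 km
  B: calculated 43.1 vs reported 43.2 → residual 0.1 km
  C: calculated 116.0 vs reported 116.0 → residual 0.0 km
  D: calculated 85.3 vs reported 70.1 → residual 15.2 km
A, B, C are mutually consistent (residuals ≈ 0); D is off by 15.2 km.

D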